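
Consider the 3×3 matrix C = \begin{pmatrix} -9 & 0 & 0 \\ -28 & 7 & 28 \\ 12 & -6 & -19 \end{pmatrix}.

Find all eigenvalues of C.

Set up det(sI - C) = 0.
Expanding the 3×3 determinant: p(s) = s^3 + 21s^2 + 143s + 315.
Try s = -5: p(-5) = 0, so -5 is a root.
Dividing by (s + 5) leaves s^2 + 16s + 63.
The quadratic factors as (s + 9)·(s + 7).
Eigenvalues: -9, -7, -5.

-9, -7, -5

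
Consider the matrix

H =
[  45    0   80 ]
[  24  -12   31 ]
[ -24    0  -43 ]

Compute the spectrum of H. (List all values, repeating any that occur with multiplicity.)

Set up det(rI - H) = 0.
Cofactor expansion gives p(r) = r^3 + 10r^2 - 39r - 180.
Since p(-3) = 0, r = -3 is a root.
Factor out (r + 3): p(r) = (r + 3)·(r^2 + 7r - 60).
The quadratic factors as (r + 12)·(r - 5).
Eigenvalues: -12, -3, 5.

-12, -3, 5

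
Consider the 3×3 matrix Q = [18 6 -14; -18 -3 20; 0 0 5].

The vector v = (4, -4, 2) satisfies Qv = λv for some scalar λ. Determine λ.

Compute Qv: Q·(4, -4, 2) = (20, -20, 10).
Since Qv = λv, compare component 1: 20 = λ·4, so λ = 5.

5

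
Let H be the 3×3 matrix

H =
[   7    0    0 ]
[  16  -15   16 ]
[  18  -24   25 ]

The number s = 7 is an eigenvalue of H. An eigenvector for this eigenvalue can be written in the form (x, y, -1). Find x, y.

1, 0

We need (H - 7I)v = 0.
H - 7I = [[0, 0, 0], [16, -22, 16], [18, -24, 18]].
Row 1: (0)·x + (0)·y + (0)·-1 = 0
Row 2: (16)·x + (-22)·y + (16)·-1 = 0
Row 3: (18)·x + (-24)·y + (18)·-1 = 0
Solving gives x = 1, y = 0.
Check: H·(1, 0, -1) = (7, 0, -7) = 7·(1, 0, -1).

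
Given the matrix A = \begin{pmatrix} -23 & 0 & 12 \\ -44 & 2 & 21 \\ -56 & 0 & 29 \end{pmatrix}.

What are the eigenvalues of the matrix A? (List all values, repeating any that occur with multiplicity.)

Set up det(rI - A) = 0.
Expanding the 3×3 determinant: p(r) = r^3 - 8r^2 + 17r - 10.
Since p(2) = 0, r = 2 is a root.
Dividing by (r - 2) leaves r^2 - 6r + 5.
The quadratic factors as (r - 1)·(r - 5).
Eigenvalues: 1, 2, 5.

1, 2, 5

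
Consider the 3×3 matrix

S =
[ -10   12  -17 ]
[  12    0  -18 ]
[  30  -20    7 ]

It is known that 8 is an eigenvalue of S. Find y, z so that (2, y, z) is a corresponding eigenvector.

We need (S - 8I)v = 0.
S - 8I = [[-18, 12, -17], [12, -8, -18], [30, -20, -1]].
Row 1: (-18)·2 + (12)·y + (-17)·z = 0
Row 2: (12)·2 + (-8)·y + (-18)·z = 0
Row 3: (30)·2 + (-20)·y + (-1)·z = 0
Solving gives y = 3, z = 0.
Check: S·(2, 3, 0) = (16, 24, 0) = 8·(2, 3, 0).

3, 0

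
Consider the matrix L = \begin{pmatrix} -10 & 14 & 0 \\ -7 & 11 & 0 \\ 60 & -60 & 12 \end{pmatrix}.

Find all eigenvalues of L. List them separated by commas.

-3, 4, 12

Compute the characteristic polynomial p(λ) = det(λI - L).
Expanding along the first row, p(λ) = λ^3 - 13λ^2 + 144.
Try λ = 4: p(4) = 0, so 4 is a root.
Factor out (λ - 4): p(λ) = (λ - 4)·(λ^2 - 9λ - 36).
The quadratic factors as (λ + 3)·(λ - 12).
Eigenvalues: -3, 4, 12.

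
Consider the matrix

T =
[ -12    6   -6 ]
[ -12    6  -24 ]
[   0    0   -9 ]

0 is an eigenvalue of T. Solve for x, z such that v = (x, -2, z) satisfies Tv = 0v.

We need (T)v = 0.
T = [[-12, 6, -6], [-12, 6, -24], [0, 0, -9]].
Row 1: (-12)·x + (6)·-2 + (-6)·z = 0
Row 2: (-12)·x + (6)·-2 + (-24)·z = 0
Row 3: (0)·x + (0)·-2 + (-9)·z = 0
Solving gives x = -1, z = 0.
Check: T·(-1, -2, 0) = (0, 0, 0) = 0·(-1, -2, 0).

-1, 0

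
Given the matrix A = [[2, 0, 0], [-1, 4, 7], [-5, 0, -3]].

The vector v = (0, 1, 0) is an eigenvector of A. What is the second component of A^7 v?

First find the eigenvalue: Av = (0, 4, 0) = 4·(0, 1, 0), so λ = 4.
Then A^7 v = λ^7·v = 4^7·(0, 1, 0) = 16384·(0, 1, 0) = (0, 16384, 0).

16384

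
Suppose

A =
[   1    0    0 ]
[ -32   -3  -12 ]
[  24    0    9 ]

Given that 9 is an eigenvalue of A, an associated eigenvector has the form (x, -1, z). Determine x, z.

0, 1

We need (A - 9I)v = 0.
A - 9I = [[-8, 0, 0], [-32, -12, -12], [24, 0, 0]].
Row 1: (-8)·x + (0)·-1 + (0)·z = 0
Row 2: (-32)·x + (-12)·-1 + (-12)·z = 0
Row 3: (24)·x + (0)·-1 + (0)·z = 0
Solving gives x = 0, z = 1.
Check: A·(0, -1, 1) = (0, -9, 9) = 9·(0, -1, 1).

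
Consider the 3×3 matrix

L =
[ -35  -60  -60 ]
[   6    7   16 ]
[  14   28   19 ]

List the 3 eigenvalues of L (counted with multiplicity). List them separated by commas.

-9, -5, 5

Compute the characteristic polynomial p(λ) = det(λI - L).
Cofactor expansion gives p(λ) = λ^3 + 9λ^2 - 25λ - 225.
Since p(-5) = 0, λ = -5 is a root.
Dividing by (λ + 5) leaves λ^2 + 4λ - 45.
The quadratic factors as (λ + 9)·(λ - 5).
Eigenvalues: -9, -5, 5.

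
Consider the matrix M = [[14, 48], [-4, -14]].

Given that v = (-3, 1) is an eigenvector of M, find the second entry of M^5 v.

-32

First find the eigenvalue: Mv = (6, -2) = -2·(-3, 1), so λ = -2.
Then M^5 v = λ^5·v = (-2)^5·(-3, 1) = -32·(-3, 1) = (96, -32).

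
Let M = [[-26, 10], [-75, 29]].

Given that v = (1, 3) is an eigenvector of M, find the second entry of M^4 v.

768

First find the eigenvalue: Mv = (4, 12) = 4·(1, 3), so λ = 4.
Then M^4 v = λ^4·v = 4^4·(1, 3) = 256·(1, 3) = (256, 768).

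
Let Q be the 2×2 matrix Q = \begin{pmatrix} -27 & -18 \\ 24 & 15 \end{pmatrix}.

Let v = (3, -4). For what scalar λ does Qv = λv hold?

Compute Qv: Q·(3, -4) = (-9, 12).
Since Qv = λv, compare component 1: -9 = λ·3, so λ = -3.

-3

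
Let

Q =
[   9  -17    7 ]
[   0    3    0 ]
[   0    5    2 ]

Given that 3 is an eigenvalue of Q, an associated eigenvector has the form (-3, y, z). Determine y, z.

1, 5

We need (Q - 3I)v = 0.
Q - 3I = [[6, -17, 7], [0, 0, 0], [0, 5, -1]].
Row 1: (6)·-3 + (-17)·y + (7)·z = 0
Row 2: (0)·-3 + (0)·y + (0)·z = 0
Row 3: (0)·-3 + (5)·y + (-1)·z = 0
Solving gives y = 1, z = 5.
Check: Q·(-3, 1, 5) = (-9, 3, 15) = 3·(-3, 1, 5).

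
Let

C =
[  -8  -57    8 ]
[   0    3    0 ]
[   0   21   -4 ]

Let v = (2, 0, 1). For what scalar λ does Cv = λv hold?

Compute Cv: C·(2, 0, 1) = (-8, 0, -4).
Since Cv = λv, compare component 1: -8 = λ·2, so λ = -4.

-4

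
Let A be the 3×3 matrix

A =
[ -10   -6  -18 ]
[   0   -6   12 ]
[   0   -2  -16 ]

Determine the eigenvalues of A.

-12, -10, -10

Compute the characteristic polynomial p(μ) = det(μI - A).
Cofactor expansion gives p(μ) = μ^3 + 32μ^2 + 340μ + 1200.
Try μ = -12: p(-12) = 0, so -12 is a root.
Dividing by (μ + 12) leaves μ^2 + 20μ + 100.
The quadratic factor is (μ + 10)^2.
Eigenvalues: -12, -10, -10.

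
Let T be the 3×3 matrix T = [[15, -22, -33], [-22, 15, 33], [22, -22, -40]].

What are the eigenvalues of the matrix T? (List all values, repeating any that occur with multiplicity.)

-7, -7, 4

Compute the characteristic polynomial p(λ) = det(λI - T).
Expanding along the first row, p(λ) = λ^3 + 10λ^2 - 7λ - 196.
Rational-root test: λ = 4 gives p(4) = 0.
Dividing by (λ - 4) leaves λ^2 + 14λ + 49.
The quadratic factor is (λ + 7)^2.
Eigenvalues: -7, -7, 4.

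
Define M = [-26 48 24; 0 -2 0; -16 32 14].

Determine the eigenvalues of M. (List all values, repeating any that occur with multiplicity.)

-10, -2, -2

Compute the characteristic polynomial p(μ) = det(μI - M).
Cofactor expansion gives p(μ) = μ^3 + 14μ^2 + 44μ + 40.
Try μ = -2: p(-2) = 0, so -2 is a root.
Factor out (μ + 2): p(μ) = (μ + 2)·(μ^2 + 12μ + 20).
The quadratic factors as (μ + 10)·(μ + 2).
Eigenvalues: -10, -2, -2.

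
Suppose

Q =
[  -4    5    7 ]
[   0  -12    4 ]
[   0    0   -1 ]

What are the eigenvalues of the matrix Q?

Q is upper triangular, so its eigenvalues are the diagonal entries.
Diagonal: -4, -12, -1.

-12, -4, -1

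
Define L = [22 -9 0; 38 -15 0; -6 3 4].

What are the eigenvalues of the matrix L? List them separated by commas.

3, 4, 4

Set up det(λI - L) = 0.
Expanding the 3×3 determinant: p(λ) = λ^3 - 11λ^2 + 40λ - 48.
Rational-root test: λ = 3 gives p(3) = 0.
Factor out (λ - 3): p(λ) = (λ - 3)·(λ^2 - 8λ + 16).
The quadratic factor is (λ - 4)^2.
Eigenvalues: 3, 4, 4.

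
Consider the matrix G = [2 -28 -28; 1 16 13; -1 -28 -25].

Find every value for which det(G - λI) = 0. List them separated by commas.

Compute the characteristic polynomial p(λ) = det(λI - G).
Expanding the 3×3 determinant: p(λ) = λ^3 + 7λ^2 - 54λ + 72.
Since p(2) = 0, λ = 2 is a root.
Dividing by (λ - 2) leaves λ^2 + 9λ - 36.
The quadratic factors as (λ + 12)·(λ - 3).
Eigenvalues: -12, 2, 3.

-12, 2, 3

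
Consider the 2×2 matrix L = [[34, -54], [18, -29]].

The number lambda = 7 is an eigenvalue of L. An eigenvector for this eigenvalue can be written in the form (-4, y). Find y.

-2

We need (L - 7I)v = 0.
L - 7I = [[27, -54], [18, -36]].
Row 1: (27)·-4 + (-54)·y = 0
Row 2: (18)·-4 + (-36)·y = 0
Solving gives y = -2.
Check: L·(-4, -2) = (-28, -14) = 7·(-4, -2).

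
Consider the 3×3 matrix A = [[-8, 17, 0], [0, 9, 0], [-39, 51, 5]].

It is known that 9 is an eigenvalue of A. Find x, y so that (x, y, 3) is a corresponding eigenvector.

We need (A - 9I)v = 0.
A - 9I = [[-17, 17, 0], [0, 0, 0], [-39, 51, -4]].
Row 1: (-17)·x + (17)·y + (0)·3 = 0
Row 2: (0)·x + (0)·y + (0)·3 = 0
Row 3: (-39)·x + (51)·y + (-4)·3 = 0
Solving gives x = 1, y = 1.
Check: A·(1, 1, 3) = (9, 9, 27) = 9·(1, 1, 3).

1, 1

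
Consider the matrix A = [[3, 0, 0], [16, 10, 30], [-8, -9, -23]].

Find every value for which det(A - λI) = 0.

-8, -5, 3

Compute the characteristic polynomial p(lambda) = det(lambda·I - A).
Expanding the 3×3 determinant: p(lambda) = lambda^3 + 10·lambda^2 + lambda - 120.
Try lambda = -5: p(-5) = 0, so -5 is a root.
Factor out (lambda + 5): p(lambda) = (lambda + 5)·(lambda^2 + 5·lambda - 24).
The quadratic factors as (lambda + 8)·(lambda - 3).
Eigenvalues: -8, -5, 3.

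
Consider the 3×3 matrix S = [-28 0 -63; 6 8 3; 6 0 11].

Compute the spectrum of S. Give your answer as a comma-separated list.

The characteristic polynomial is p(λ) = det(λI - S).
Expanding the 3×3 determinant: p(λ) = λ^3 + 9λ^2 - 66λ - 560.
Try λ = -7: p(-7) = 0, so -7 is a root.
Factor out (λ + 7): p(λ) = (λ + 7)·(λ^2 + 2λ - 80).
The quadratic factors as (λ + 10)·(λ - 8).
Eigenvalues: -10, -7, 8.

-10, -7, 8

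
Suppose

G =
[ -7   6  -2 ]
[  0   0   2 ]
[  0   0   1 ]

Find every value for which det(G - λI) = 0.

G is upper triangular, so its eigenvalues are the diagonal entries.
Diagonal: -7, 0, 1.

-7, 0, 1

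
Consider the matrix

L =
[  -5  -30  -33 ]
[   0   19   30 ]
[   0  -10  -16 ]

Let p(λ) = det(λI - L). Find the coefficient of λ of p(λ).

-19

p(λ) = λ^3 + 2λ^2 - 19λ - 20.
The coefficient of λ is -19.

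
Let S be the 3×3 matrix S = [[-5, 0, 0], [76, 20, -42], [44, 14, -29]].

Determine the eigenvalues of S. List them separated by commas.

-8, -5, -1

Compute the characteristic polynomial p(μ) = det(μI - S).
Expanding along the first row, p(μ) = μ^3 + 14μ^2 + 53μ + 40.
Since p(-8) = 0, μ = -8 is a root.
Dividing by (μ + 8) leaves μ^2 + 6μ + 5.
The quadratic factors as (μ + 5)·(μ + 1).
Eigenvalues: -8, -5, -1.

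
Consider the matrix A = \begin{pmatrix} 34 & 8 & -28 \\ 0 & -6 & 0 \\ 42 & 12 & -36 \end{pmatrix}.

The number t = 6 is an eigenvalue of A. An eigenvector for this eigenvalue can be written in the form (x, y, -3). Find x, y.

We need (A - 6I)v = 0.
A - 6I = [[28, 8, -28], [0, -12, 0], [42, 12, -42]].
Row 1: (28)·x + (8)·y + (-28)·-3 = 0
Row 2: (0)·x + (-12)·y + (0)·-3 = 0
Row 3: (42)·x + (12)·y + (-42)·-3 = 0
Solving gives x = -3, y = 0.
Check: A·(-3, 0, -3) = (-18, 0, -18) = 6·(-3, 0, -3).

-3, 0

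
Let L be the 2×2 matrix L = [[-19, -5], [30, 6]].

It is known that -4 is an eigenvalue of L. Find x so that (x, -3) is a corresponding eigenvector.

1

We need (L + 4I)v = 0.
L + 4I = [[-15, -5], [30, 10]].
Row 1: (-15)·x + (-5)·-3 = 0
Row 2: (30)·x + (10)·-3 = 0
Solving gives x = 1.
Check: L·(1, -3) = (-4, 12) = -4·(1, -3).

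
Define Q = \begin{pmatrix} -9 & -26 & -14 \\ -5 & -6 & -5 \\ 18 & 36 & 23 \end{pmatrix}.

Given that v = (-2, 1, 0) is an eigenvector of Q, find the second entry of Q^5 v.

First find the eigenvalue: Qv = (-8, 4, 0) = 4·(-2, 1, 0), so λ = 4.
Then Q^5 v = λ^5·v = 4^5·(-2, 1, 0) = 1024·(-2, 1, 0) = (-2048, 1024, 0).

1024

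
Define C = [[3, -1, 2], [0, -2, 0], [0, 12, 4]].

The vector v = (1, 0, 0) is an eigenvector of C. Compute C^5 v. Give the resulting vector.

First find the eigenvalue: Cv = (3, 0, 0) = 3·(1, 0, 0), so λ = 3.
Then C^5 v = λ^5·v = 3^5·(1, 0, 0) = 243·(1, 0, 0) = (243, 0, 0).

(243, 0, 0)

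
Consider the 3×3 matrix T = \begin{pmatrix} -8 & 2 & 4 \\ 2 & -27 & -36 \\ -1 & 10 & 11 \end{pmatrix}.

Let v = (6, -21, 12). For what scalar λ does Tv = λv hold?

Compute Tv: T·(6, -21, 12) = (-42, 147, -84).
Since Tv = λv, compare component 1: -42 = λ·6, so λ = -7.

-7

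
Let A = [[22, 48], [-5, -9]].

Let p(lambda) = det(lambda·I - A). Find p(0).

42

p(0) = det(0·I − A) = det(−A) = (−1)^2·det(A).
det(A) = 42, so p(0) = 42.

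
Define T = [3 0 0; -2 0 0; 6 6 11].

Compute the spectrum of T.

T is lower triangular, so its eigenvalues are the diagonal entries.
Diagonal: 3, 0, 11.

0, 3, 11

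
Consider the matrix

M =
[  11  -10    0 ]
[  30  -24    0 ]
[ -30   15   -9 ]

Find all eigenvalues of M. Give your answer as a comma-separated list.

-9, -9, -4

The characteristic polynomial is p(lambda) = det(lambda·I - M).
Expanding along the first row, p(lambda) = lambda^3 + 22·lambda^2 + 153·lambda + 324.
Try lambda = -4: p(-4) = 0, so -4 is a root.
Dividing by (lambda + 4) leaves lambda^2 + 18·lambda + 81.
The quadratic factor is (lambda + 9)^2.
Eigenvalues: -9, -9, -4.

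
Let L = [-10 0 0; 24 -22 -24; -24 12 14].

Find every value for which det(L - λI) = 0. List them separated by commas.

Set up det(tI - L) = 0.
Expanding the 3×3 determinant: p(t) = t^3 + 18t^2 + 60t - 200.
Rational-root test: t = 2 gives p(2) = 0.
Dividing by (t - 2) leaves t^2 + 20t + 100.
The quadratic factor is (t + 10)^2.
Eigenvalues: -10, -10, 2.

-10, -10, 2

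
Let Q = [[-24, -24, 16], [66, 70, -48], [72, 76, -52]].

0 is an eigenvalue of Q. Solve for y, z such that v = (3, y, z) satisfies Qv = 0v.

We need (Q)v = 0.
Q = [[-24, -24, 16], [66, 70, -48], [72, 76, -52]].
Row 1: (-24)·3 + (-24)·y + (16)·z = 0
Row 2: (66)·3 + (70)·y + (-48)·z = 0
Row 3: (72)·3 + (76)·y + (-52)·z = 0
Solving gives y = -9, z = -9.
Check: Q·(3, -9, -9) = (0, 0, 0) = 0·(3, -9, -9).

-9, -9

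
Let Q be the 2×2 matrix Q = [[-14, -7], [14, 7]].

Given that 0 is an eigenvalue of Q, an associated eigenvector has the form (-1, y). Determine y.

2

We need (Q)v = 0.
Q = [[-14, -7], [14, 7]].
Row 1: (-14)·-1 + (-7)·y = 0
Row 2: (14)·-1 + (7)·y = 0
Solving gives y = 2.
Check: Q·(-1, 2) = (0, 0) = 0·(-1, 2).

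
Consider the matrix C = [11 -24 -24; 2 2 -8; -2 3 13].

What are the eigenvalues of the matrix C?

The characteristic polynomial is p(r) = det(rI - C).
Expanding along the first row, p(r) = r^3 - 26r^2 + 215r - 550.
Rational-root test: r = 11 gives p(11) = 0.
Factor out (r - 11): p(r) = (r - 11)·(r^2 - 15r + 50).
The quadratic factors as (r - 5)·(r - 10).
Eigenvalues: 5, 10, 11.

5, 10, 11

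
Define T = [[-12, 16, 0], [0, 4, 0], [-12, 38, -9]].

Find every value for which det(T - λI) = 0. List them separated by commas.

-12, -9, 4

Compute the characteristic polynomial p(λ) = det(λI - T).
Cofactor expansion gives p(λ) = λ^3 + 17λ^2 + 24λ - 432.
Rational-root test: λ = 4 gives p(4) = 0.
Factor out (λ - 4): p(λ) = (λ - 4)·(λ^2 + 21λ + 108).
The quadratic factors as (λ + 12)·(λ + 9).
Eigenvalues: -12, -9, 4.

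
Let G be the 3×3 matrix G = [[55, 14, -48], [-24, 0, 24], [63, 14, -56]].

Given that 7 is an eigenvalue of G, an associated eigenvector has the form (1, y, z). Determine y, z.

We need (G - 7I)v = 0.
G - 7I = [[48, 14, -48], [-24, -7, 24], [63, 14, -63]].
Row 1: (48)·1 + (14)·y + (-48)·z = 0
Row 2: (-24)·1 + (-7)·y + (24)·z = 0
Row 3: (63)·1 + (14)·y + (-63)·z = 0
Solving gives y = 0, z = 1.
Check: G·(1, 0, 1) = (7, 0, 7) = 7·(1, 0, 1).

0, 1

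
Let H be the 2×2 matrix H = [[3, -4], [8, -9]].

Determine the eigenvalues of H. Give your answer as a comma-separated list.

det(H - λI) = (3 - λ)(-9 - λ) - (-4)·(8) = λ^2 + 6λ + 5.
This factors as (λ + 5)·(λ + 1) = 0.
Eigenvalues: -5, -1.

-5, -1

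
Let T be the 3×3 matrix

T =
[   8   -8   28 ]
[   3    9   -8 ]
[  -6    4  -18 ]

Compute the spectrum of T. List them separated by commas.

-4, 1, 2

The characteristic polynomial is p(λ) = det(λI - T).
Cofactor expansion gives p(λ) = λ^3 + λ^2 - 10λ + 8.
Since p(-4) = 0, λ = -4 is a root.
Factor out (λ + 4): p(λ) = (λ + 4)·(λ^2 - 3λ + 2).
The quadratic factors as (λ - 1)·(λ - 2).
Eigenvalues: -4, 1, 2.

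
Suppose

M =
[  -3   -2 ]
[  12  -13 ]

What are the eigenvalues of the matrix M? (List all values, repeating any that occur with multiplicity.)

-9, -7

det(M - rI) = (-3 - r)(-13 - r) - (-2)·(12) = r^2 + 16r + 63.
This factors as (r + 9)·(r + 7) = 0.
Eigenvalues: -9, -7.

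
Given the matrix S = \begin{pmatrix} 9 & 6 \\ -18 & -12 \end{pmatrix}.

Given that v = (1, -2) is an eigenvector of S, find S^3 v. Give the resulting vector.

(-27, 54)

First find the eigenvalue: Sv = (-3, 6) = -3·(1, -2), so λ = -3.
Then S^3 v = λ^3·v = (-3)^3·(1, -2) = -27·(1, -2) = (-27, 54).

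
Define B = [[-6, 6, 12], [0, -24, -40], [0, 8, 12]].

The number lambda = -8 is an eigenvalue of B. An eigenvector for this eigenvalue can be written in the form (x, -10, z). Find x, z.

6, 4

We need (B + 8I)v = 0.
B + 8I = [[2, 6, 12], [0, -16, -40], [0, 8, 20]].
Row 1: (2)·x + (6)·-10 + (12)·z = 0
Row 2: (0)·x + (-16)·-10 + (-40)·z = 0
Row 3: (0)·x + (8)·-10 + (20)·z = 0
Solving gives x = 6, z = 4.
Check: B·(6, -10, 4) = (-48, 80, -32) = -8·(6, -10, 4).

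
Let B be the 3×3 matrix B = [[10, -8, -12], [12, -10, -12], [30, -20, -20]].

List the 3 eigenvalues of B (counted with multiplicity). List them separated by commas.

The characteristic polynomial is p(t) = det(tI - B).
Expanding along the first row, p(t) = t^3 + 20t^2 + 116t + 160.
Since p(-2) = 0, t = -2 is a root.
Factor out (t + 2): p(t) = (t + 2)·(t^2 + 18t + 80).
The quadratic factors as (t + 10)·(t + 8).
Eigenvalues: -10, -8, -2.

-10, -8, -2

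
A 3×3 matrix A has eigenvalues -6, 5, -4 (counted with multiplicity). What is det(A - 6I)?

-120

If A has eigenvalues -6, 5, -4, then A - 6I has eigenvalues -12, -1, -10.
det(A - 6I) = (-12) · (-1) · (-10) = -120.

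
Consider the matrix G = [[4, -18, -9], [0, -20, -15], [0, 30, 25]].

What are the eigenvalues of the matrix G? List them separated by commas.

The characteristic polynomial is p(t) = det(tI - G).
Expanding the 3×3 determinant: p(t) = t^3 - 9t^2 - 30t + 200.
Rational-root test: t = 4 gives p(4) = 0.
Dividing by (t - 4) leaves t^2 - 5t - 50.
The quadratic factors as (t + 5)·(t - 10).
Eigenvalues: -5, 4, 10.

-5, 4, 10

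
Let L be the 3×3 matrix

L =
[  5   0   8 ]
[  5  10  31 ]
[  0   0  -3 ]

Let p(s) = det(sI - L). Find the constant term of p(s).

p(s) = s^3 - 12s^2 + 5s + 150.
The constant term is 150.

150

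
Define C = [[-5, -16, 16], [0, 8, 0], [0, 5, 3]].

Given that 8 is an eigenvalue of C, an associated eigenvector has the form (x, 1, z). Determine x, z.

0, 1

We need (C - 8I)v = 0.
C - 8I = [[-13, -16, 16], [0, 0, 0], [0, 5, -5]].
Row 1: (-13)·x + (-16)·1 + (16)·z = 0
Row 2: (0)·x + (0)·1 + (0)·z = 0
Row 3: (0)·x + (5)·1 + (-5)·z = 0
Solving gives x = 0, z = 1.
Check: C·(0, 1, 1) = (0, 8, 8) = 8·(0, 1, 1).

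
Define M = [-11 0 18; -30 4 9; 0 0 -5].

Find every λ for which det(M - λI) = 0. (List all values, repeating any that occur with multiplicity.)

Set up det(lambda·I - M) = 0.
Expanding the 3×3 determinant: p(lambda) = lambda^3 + 12·lambda^2 - 9·lambda - 220.
Try lambda = 4: p(4) = 0, so 4 is a root.
Dividing by (lambda - 4) leaves lambda^2 + 16·lambda + 55.
The quadratic factors as (lambda + 11)·(lambda + 5).
Eigenvalues: -11, -5, 4.

-11, -5, 4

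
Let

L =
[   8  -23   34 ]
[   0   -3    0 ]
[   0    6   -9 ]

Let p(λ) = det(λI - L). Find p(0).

-216

p(0) = det(0·I − L) = det(−L) = (−1)^3·det(L).
det(L) = 216, so p(0) = -216.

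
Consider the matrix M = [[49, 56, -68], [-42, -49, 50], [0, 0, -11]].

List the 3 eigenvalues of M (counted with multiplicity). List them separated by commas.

-11, -7, 7

Set up det(rI - M) = 0.
Expanding along the first row, p(r) = r^3 + 11r^2 - 49r - 539.
Since p(-7) = 0, r = -7 is a root.
Dividing by (r + 7) leaves r^2 + 4r - 77.
The quadratic factors as (r + 11)·(r - 7).
Eigenvalues: -11, -7, 7.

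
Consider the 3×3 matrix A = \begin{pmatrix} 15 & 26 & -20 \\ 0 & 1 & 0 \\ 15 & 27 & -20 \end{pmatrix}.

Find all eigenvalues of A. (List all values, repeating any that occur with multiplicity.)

-5, 0, 1

The characteristic polynomial is p(r) = det(rI - A).
Expanding along the first row, p(r) = r^3 + 4r^2 - 5r.
Rational-root test: r = 0 gives p(0) = 0.
Dividing by r leaves r^2 + 4r - 5.
The quadratic factors as (r + 5)·(r - 1).
Eigenvalues: -5, 0, 1.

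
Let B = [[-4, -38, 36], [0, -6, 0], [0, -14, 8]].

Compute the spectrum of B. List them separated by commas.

-6, -4, 8

Set up det(sI - B) = 0.
Expanding along the first row, p(s) = s^3 + 2s^2 - 56s - 192.
Since p(-4) = 0, s = -4 is a root.
Factor out (s + 4): p(s) = (s + 4)·(s^2 - 2s - 48).
The quadratic factors as (s + 6)·(s - 8).
Eigenvalues: -6, -4, 8.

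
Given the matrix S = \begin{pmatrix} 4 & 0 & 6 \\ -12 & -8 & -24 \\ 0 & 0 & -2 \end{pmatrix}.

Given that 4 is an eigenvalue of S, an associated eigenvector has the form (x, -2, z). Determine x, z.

We need (S - 4I)v = 0.
S - 4I = [[0, 0, 6], [-12, -12, -24], [0, 0, -6]].
Row 1: (0)·x + (0)·-2 + (6)·z = 0
Row 2: (-12)·x + (-12)·-2 + (-24)·z = 0
Row 3: (0)·x + (0)·-2 + (-6)·z = 0
Solving gives x = 2, z = 0.
Check: S·(2, -2, 0) = (8, -8, 0) = 4·(2, -2, 0).

2, 0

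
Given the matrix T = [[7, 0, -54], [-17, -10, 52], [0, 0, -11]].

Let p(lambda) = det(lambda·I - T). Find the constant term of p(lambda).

-770

p(lambda) = lambda^3 + 14·lambda^2 - 37·lambda - 770.
The constant term is -770.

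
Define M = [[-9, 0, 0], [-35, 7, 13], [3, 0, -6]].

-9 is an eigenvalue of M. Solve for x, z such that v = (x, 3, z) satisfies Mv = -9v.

We need (M + 9I)v = 0.
M + 9I = [[0, 0, 0], [-35, 16, 13], [3, 0, 3]].
Row 1: (0)·x + (0)·3 + (0)·z = 0
Row 2: (-35)·x + (16)·3 + (13)·z = 0
Row 3: (3)·x + (0)·3 + (3)·z = 0
Solving gives x = 1, z = -1.
Check: M·(1, 3, -1) = (-9, -27, 9) = -9·(1, 3, -1).

1, -1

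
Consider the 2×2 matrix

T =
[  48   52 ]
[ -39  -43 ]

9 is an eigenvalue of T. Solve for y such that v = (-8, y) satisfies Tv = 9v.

6

We need (T - 9I)v = 0.
T - 9I = [[39, 52], [-39, -52]].
Row 1: (39)·-8 + (52)·y = 0
Row 2: (-39)·-8 + (-52)·y = 0
Solving gives y = 6.
Check: T·(-8, 6) = (-72, 54) = 9·(-8, 6).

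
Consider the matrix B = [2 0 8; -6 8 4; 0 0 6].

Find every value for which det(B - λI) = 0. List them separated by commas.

2, 6, 8

The characteristic polynomial is p(lambda) = det(lambda·I - B).
Cofactor expansion gives p(lambda) = lambda^3 - 16·lambda^2 + 76·lambda - 96.
Rational-root test: lambda = 2 gives p(2) = 0.
Factor out (lambda - 2): p(lambda) = (lambda - 2)·(lambda^2 - 14·lambda + 48).
The quadratic factors as (lambda - 6)·(lambda - 8).
Eigenvalues: 2, 6, 8.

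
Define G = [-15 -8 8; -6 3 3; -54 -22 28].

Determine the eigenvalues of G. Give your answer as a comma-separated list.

1, 6, 9

The characteristic polynomial is p(r) = det(rI - G).
Cofactor expansion gives p(r) = r^3 - 16r^2 + 69r - 54.
Since p(6) = 0, r = 6 is a root.
Factor out (r - 6): p(r) = (r - 6)·(r^2 - 10r + 9).
The quadratic factors as (r - 1)·(r - 9).
Eigenvalues: 1, 6, 9.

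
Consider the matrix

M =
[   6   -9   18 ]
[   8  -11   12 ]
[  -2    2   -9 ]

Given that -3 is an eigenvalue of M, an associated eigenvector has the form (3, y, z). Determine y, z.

3, 0

We need (M + 3I)v = 0.
M + 3I = [[9, -9, 18], [8, -8, 12], [-2, 2, -6]].
Row 1: (9)·3 + (-9)·y + (18)·z = 0
Row 2: (8)·3 + (-8)·y + (12)·z = 0
Row 3: (-2)·3 + (2)·y + (-6)·z = 0
Solving gives y = 3, z = 0.
Check: M·(3, 3, 0) = (-9, -9, 0) = -3·(3, 3, 0).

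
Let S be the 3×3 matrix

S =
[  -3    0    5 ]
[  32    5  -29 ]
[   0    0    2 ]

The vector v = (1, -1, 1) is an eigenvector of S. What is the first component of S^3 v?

8

First find the eigenvalue: Sv = (2, -2, 2) = 2·(1, -1, 1), so λ = 2.
Then S^3 v = λ^3·v = 2^3·(1, -1, 1) = 8·(1, -1, 1) = (8, -8, 8).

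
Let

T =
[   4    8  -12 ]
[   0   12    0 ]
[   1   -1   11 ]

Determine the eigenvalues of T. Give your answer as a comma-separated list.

7, 8, 12

Compute the characteristic polynomial p(s) = det(sI - T).
Expanding along the first row, p(s) = s^3 - 27s^2 + 236s - 672.
Rational-root test: s = 8 gives p(8) = 0.
Dividing by (s - 8) leaves s^2 - 19s + 84.
The quadratic factors as (s - 7)·(s - 12).
Eigenvalues: 7, 8, 12.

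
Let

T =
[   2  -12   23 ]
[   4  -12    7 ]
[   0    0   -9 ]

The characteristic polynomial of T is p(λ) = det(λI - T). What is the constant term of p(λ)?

p(λ) = λ^3 + 19λ^2 + 114λ + 216.
The constant term is 216.

216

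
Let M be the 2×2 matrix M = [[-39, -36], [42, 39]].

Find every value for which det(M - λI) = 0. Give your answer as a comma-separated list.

det(M - μI) = (-39 - μ)(39 - μ) - (-36)·(42) = μ^2 - 9.
This factors as (μ + 3)·(μ - 3) = 0.
Eigenvalues: -3, 3.

-3, 3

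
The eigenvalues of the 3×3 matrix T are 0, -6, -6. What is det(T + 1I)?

25

If T has eigenvalues 0, -6, -6, then T + 1I has eigenvalues 1, -5, -5.
det(T + 1I) = (1) · (-5) · (-5) = 25.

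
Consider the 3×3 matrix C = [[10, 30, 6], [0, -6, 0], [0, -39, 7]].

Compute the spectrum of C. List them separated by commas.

-6, 7, 10

Compute the characteristic polynomial p(μ) = det(μI - C).
Expanding the 3×3 determinant: p(μ) = μ^3 - 11μ^2 - 32μ + 420.
Since p(-6) = 0, μ = -6 is a root.
Factor out (μ + 6): p(μ) = (μ + 6)·(μ^2 - 17μ + 70).
The quadratic factors as (μ - 7)·(μ - 10).
Eigenvalues: -6, 7, 10.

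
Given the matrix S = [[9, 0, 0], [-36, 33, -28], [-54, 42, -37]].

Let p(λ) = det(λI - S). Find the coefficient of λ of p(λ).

p(λ) = λ^3 - 5λ^2 - 81λ + 405.
The coefficient of λ is -81.

-81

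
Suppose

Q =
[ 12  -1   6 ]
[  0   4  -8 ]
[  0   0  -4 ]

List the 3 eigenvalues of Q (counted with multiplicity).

Q is upper triangular, so its eigenvalues are the diagonal entries.
Diagonal: 12, 4, -4.

-4, 4, 12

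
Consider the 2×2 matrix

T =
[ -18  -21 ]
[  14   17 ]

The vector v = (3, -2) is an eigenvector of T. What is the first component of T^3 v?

-192

First find the eigenvalue: Tv = (-12, 8) = -4·(3, -2), so λ = -4.
Then T^3 v = λ^3·v = (-4)^3·(3, -2) = -64·(3, -2) = (-192, 128).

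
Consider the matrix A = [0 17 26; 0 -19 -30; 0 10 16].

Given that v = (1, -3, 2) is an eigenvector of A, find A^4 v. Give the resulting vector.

(1, -3, 2)

First find the eigenvalue: Av = (1, -3, 2) = 1·(1, -3, 2), so λ = 1.
Then A^4 v = λ^4·v = 1^4·(1, -3, 2) = 1·(1, -3, 2) = (1, -3, 2).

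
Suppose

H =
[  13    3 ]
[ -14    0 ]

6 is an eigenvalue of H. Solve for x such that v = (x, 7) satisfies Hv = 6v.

-3

We need (H - 6I)v = 0.
H - 6I = [[7, 3], [-14, -6]].
Row 1: (7)·x + (3)·7 = 0
Row 2: (-14)·x + (-6)·7 = 0
Solving gives x = -3.
Check: H·(-3, 7) = (-18, 42) = 6·(-3, 7).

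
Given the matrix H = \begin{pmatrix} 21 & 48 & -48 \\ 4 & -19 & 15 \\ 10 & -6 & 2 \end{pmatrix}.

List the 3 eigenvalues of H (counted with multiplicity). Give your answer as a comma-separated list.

-4, 3, 5

Set up det(rI - H) = 0.
Expanding the 3×3 determinant: p(r) = r^3 - 4r^2 - 17r + 60.
Rational-root test: r = 3 gives p(3) = 0.
Factor out (r - 3): p(r) = (r - 3)·(r^2 - r - 20).
The quadratic factors as (r + 4)·(r - 5).
Eigenvalues: -4, 3, 5.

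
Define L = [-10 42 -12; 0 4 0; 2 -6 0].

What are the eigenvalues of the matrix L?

-6, -4, 4

Compute the characteristic polynomial p(s) = det(sI - L).
Expanding along the first row, p(s) = s^3 + 6s^2 - 16s - 96.
Rational-root test: s = -4 gives p(-4) = 0.
Dividing by (s + 4) leaves s^2 + 2s - 24.
The quadratic factors as (s + 6)·(s - 4).
Eigenvalues: -6, -4, 4.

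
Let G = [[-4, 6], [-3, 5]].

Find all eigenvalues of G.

det(G - lambda·I) = (-4 - lambda)(5 - lambda) - (6)·(-3) = lambda^2 - lambda - 2.
This factors as (lambda + 1)·(lambda - 2) = 0.
Eigenvalues: -1, 2.

-1, 2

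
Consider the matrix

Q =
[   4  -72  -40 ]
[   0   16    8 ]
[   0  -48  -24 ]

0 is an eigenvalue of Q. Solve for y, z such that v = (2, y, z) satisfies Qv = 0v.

We need (Q)v = 0.
Q = [[4, -72, -40], [0, 16, 8], [0, -48, -24]].
Row 1: (4)·2 + (-72)·y + (-40)·z = 0
Row 2: (0)·2 + (16)·y + (8)·z = 0
Row 3: (0)·2 + (-48)·y + (-24)·z = 0
Solving gives y = -1, z = 2.
Check: Q·(2, -1, 2) = (0, 0, 0) = 0·(2, -1, 2).

-1, 2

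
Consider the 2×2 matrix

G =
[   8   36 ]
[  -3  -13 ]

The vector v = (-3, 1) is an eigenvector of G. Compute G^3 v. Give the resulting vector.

First find the eigenvalue: Gv = (12, -4) = -4·(-3, 1), so λ = -4.
Then G^3 v = λ^3·v = (-4)^3·(-3, 1) = -64·(-3, 1) = (192, -64).

(192, -64)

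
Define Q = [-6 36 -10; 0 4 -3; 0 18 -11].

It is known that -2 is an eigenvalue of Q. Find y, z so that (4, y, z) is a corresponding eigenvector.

We need (Q + 2I)v = 0.
Q + 2I = [[-4, 36, -10], [0, 6, -3], [0, 18, -9]].
Row 1: (-4)·4 + (36)·y + (-10)·z = 0
Row 2: (0)·4 + (6)·y + (-3)·z = 0
Row 3: (0)·4 + (18)·y + (-9)·z = 0
Solving gives y = 1, z = 2.
Check: Q·(4, 1, 2) = (-8, -2, -4) = -2·(4, 1, 2).

1, 2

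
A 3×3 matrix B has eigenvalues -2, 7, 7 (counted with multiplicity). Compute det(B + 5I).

If B has eigenvalues -2, 7, 7, then B + 5I has eigenvalues 3, 12, 12.
det(B + 5I) = (3) · (12) · (12) = 432.

432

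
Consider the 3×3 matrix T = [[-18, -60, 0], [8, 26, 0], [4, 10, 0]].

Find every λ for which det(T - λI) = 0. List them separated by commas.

0, 2, 6

The characteristic polynomial is p(λ) = det(λI - T).
Cofactor expansion gives p(λ) = λ^3 - 8λ^2 + 12λ.
Since p(2) = 0, λ = 2 is a root.
Factor out (λ - 2): p(λ) = (λ - 2)·(λ^2 - 6λ).
The quadratic factors as λ·(λ - 6).
Eigenvalues: 0, 2, 6.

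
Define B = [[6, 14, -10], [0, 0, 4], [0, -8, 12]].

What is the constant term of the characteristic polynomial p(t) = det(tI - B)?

p(0) = det(0·I − B) = det(−B) = (−1)^3·det(B).
det(B) = 192, so p(0) = -192.

-192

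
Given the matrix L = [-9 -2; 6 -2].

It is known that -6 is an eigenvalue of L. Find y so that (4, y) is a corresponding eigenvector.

We need (L + 6I)v = 0.
L + 6I = [[-3, -2], [6, 4]].
Row 1: (-3)·4 + (-2)·y = 0
Row 2: (6)·4 + (4)·y = 0
Solving gives y = -6.
Check: L·(4, -6) = (-24, 36) = -6·(4, -6).

-6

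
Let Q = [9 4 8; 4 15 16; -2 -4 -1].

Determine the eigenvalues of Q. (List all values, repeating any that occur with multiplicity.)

7, 7, 9

The characteristic polynomial is p(λ) = det(λI - Q).
Cofactor expansion gives p(λ) = λ^3 - 23λ^2 + 175λ - 441.
Try λ = 7: p(7) = 0, so 7 is a root.
Dividing by (λ - 7) leaves λ^2 - 16λ + 63.
The quadratic factors as (λ - 7)·(λ - 9).
Eigenvalues: 7, 7, 9.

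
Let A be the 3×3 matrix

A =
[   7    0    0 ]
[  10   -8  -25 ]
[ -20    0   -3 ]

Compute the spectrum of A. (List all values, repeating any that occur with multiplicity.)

-8, -3, 7

Compute the characteristic polynomial p(lambda) = det(lambda·I - A).
Cofactor expansion gives p(lambda) = lambda^3 + 4·lambda^2 - 53·lambda - 168.
Since p(-3) = 0, lambda = -3 is a root.
Dividing by (lambda + 3) leaves lambda^2 + lambda - 56.
The quadratic factors as (lambda + 8)·(lambda - 7).
Eigenvalues: -8, -3, 7.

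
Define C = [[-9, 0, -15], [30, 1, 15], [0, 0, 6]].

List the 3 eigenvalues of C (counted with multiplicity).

Compute the characteristic polynomial p(lambda) = det(lambda·I - C).
Cofactor expansion gives p(lambda) = lambda^3 + 2·lambda^2 - 57·lambda + 54.
Try lambda = 1: p(1) = 0, so 1 is a root.
Dividing by (lambda - 1) leaves lambda^2 + 3·lambda - 54.
The quadratic factors as (lambda + 9)·(lambda - 6).
Eigenvalues: -9, 1, 6.

-9, 1, 6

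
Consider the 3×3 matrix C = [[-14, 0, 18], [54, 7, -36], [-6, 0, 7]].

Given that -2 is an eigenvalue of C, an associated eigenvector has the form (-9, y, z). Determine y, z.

30, -6

We need (C + 2I)v = 0.
C + 2I = [[-12, 0, 18], [54, 9, -36], [-6, 0, 9]].
Row 1: (-12)·-9 + (0)·y + (18)·z = 0
Row 2: (54)·-9 + (9)·y + (-36)·z = 0
Row 3: (-6)·-9 + (0)·y + (9)·z = 0
Solving gives y = 30, z = -6.
Check: C·(-9, 30, -6) = (18, -60, 12) = -2·(-9, 30, -6).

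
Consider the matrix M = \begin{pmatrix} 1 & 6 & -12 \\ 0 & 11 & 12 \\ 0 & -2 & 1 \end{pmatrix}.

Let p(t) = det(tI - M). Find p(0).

-35

p(0) = det(0·I − M) = det(−M) = (−1)^3·det(M).
det(M) = 35, so p(0) = -35.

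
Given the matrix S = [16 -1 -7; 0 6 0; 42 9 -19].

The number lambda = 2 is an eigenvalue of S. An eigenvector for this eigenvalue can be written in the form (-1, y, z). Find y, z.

0, -2

We need (S - 2I)v = 0.
S - 2I = [[14, -1, -7], [0, 4, 0], [42, 9, -21]].
Row 1: (14)·-1 + (-1)·y + (-7)·z = 0
Row 2: (0)·-1 + (4)·y + (0)·z = 0
Row 3: (42)·-1 + (9)·y + (-21)·z = 0
Solving gives y = 0, z = -2.
Check: S·(-1, 0, -2) = (-2, 0, -4) = 2·(-1, 0, -2).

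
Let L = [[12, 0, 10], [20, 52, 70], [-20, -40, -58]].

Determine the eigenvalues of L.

-8, 2, 12

Set up det(λI - L) = 0.
Expanding along the first row, p(λ) = λ^3 - 6λ^2 - 88λ + 192.
Try λ = 2: p(2) = 0, so 2 is a root.
Factor out (λ - 2): p(λ) = (λ - 2)·(λ^2 - 4λ - 96).
The quadratic factors as (λ + 8)·(λ - 12).
Eigenvalues: -8, 2, 12.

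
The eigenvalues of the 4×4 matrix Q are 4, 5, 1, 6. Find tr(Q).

16

trace(Q) is the sum of the eigenvalues: (4) + (5) + (1) + (6) = 16.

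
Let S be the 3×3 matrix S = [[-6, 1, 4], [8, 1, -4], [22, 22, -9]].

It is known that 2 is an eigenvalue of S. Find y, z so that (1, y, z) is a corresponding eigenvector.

0, 2

We need (S - 2I)v = 0.
S - 2I = [[-8, 1, 4], [8, -1, -4], [22, 22, -11]].
Row 1: (-8)·1 + (1)·y + (4)·z = 0
Row 2: (8)·1 + (-1)·y + (-4)·z = 0
Row 3: (22)·1 + (22)·y + (-11)·z = 0
Solving gives y = 0, z = 2.
Check: S·(1, 0, 2) = (2, 0, 4) = 2·(1, 0, 2).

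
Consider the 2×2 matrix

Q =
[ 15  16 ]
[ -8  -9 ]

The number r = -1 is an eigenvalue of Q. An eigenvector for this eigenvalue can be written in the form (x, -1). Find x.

We need (Q + 1I)v = 0.
Q + 1I = [[16, 16], [-8, -8]].
Row 1: (16)·x + (16)·-1 = 0
Row 2: (-8)·x + (-8)·-1 = 0
Solving gives x = 1.
Check: Q·(1, -1) = (-1, 1) = -1·(1, -1).

1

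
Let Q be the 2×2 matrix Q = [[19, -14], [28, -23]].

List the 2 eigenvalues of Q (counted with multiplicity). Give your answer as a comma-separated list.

det(Q - lambda·I) = (19 - lambda)(-23 - lambda) - (-14)·(28) = lambda^2 + 4·lambda - 45.
This factors as (lambda + 9)·(lambda - 5) = 0.
Eigenvalues: -9, 5.

-9, 5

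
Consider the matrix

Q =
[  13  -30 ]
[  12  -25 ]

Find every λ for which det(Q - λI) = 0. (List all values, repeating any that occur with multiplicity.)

det(Q - λI) = (13 - λ)(-25 - λ) - (-30)·(12) = λ^2 + 12λ + 35.
This factors as (λ + 7)·(λ + 5) = 0.
Eigenvalues: -7, -5.

-7, -5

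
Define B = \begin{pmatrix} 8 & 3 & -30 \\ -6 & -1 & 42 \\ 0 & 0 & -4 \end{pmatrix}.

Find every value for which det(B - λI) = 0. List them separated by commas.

-4, 2, 5

Compute the characteristic polynomial p(μ) = det(μI - B).
Expanding the 3×3 determinant: p(μ) = μ^3 - 3μ^2 - 18μ + 40.
Since p(2) = 0, μ = 2 is a root.
Factor out (μ - 2): p(μ) = (μ - 2)·(μ^2 - μ - 20).
The quadratic factors as (μ + 4)·(μ - 5).
Eigenvalues: -4, 2, 5.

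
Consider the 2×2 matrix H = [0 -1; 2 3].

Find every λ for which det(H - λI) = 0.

det(H - λI) = (0 - λ)(3 - λ) - (-1)·(2) = λ^2 - 3λ + 2.
This factors as (λ - 1)·(λ - 2) = 0.
Eigenvalues: 1, 2.

1, 2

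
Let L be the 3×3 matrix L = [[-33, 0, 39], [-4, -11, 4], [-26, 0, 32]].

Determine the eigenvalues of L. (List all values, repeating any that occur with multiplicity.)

Set up det(lambda·I - L) = 0.
Expanding along the first row, p(lambda) = lambda^3 + 12·lambda^2 - 31·lambda - 462.
Try lambda = -11: p(-11) = 0, so -11 is a root.
Dividing by (lambda + 11) leaves lambda^2 + lambda - 42.
The quadratic factors as (lambda + 7)·(lambda - 6).
Eigenvalues: -11, -7, 6.

-11, -7, 6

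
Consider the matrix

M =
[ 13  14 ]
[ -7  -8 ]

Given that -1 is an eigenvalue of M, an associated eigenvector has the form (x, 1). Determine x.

We need (M + 1I)v = 0.
M + 1I = [[14, 14], [-7, -7]].
Row 1: (14)·x + (14)·1 = 0
Row 2: (-7)·x + (-7)·1 = 0
Solving gives x = -1.
Check: M·(-1, 1) = (1, -1) = -1·(-1, 1).

-1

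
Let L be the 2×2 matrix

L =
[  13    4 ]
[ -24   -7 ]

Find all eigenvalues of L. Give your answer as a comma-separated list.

det(L - lambda·I) = (13 - lambda)(-7 - lambda) - (4)·(-24) = lambda^2 - 6·lambda + 5.
This factors as (lambda - 1)·(lambda - 5) = 0.
Eigenvalues: 1, 5.

1, 5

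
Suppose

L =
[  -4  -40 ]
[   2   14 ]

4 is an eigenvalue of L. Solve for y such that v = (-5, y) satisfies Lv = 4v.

We need (L - 4I)v = 0.
L - 4I = [[-8, -40], [2, 10]].
Row 1: (-8)·-5 + (-40)·y = 0
Row 2: (2)·-5 + (10)·y = 0
Solving gives y = 1.
Check: L·(-5, 1) = (-20, 4) = 4·(-5, 1).

1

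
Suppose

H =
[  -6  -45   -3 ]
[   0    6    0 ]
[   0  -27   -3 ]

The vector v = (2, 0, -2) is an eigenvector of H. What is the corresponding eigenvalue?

-3

Compute Hv: H·(2, 0, -2) = (-6, 0, 6).
Since Hv = λv, compare component 1: -6 = λ·2, so λ = -3.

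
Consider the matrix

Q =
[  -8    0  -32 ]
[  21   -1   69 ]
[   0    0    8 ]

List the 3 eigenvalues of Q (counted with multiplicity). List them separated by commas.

Compute the characteristic polynomial p(s) = det(sI - Q).
Cofactor expansion gives p(s) = s^3 + s^2 - 64s - 64.
Rational-root test: s = -1 gives p(-1) = 0.
Dividing by (s + 1) leaves s^2 - 64.
The quadratic factors as (s + 8)·(s - 8).
Eigenvalues: -8, -1, 8.

-8, -1, 8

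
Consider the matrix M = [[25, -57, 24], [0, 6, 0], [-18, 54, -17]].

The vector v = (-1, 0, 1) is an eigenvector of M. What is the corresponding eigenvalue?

1

Compute Mv: M·(-1, 0, 1) = (-1, 0, 1).
Since Mv = λv, compare component 1: -1 = λ·-1, so λ = 1.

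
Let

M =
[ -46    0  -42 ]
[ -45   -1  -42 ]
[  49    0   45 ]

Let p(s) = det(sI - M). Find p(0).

-12

p(0) = det(0·I − M) = det(−M) = (−1)^3·det(M).
det(M) = 12, so p(0) = -12.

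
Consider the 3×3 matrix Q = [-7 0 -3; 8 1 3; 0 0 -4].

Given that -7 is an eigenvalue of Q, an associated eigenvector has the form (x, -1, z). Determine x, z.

1, 0

We need (Q + 7I)v = 0.
Q + 7I = [[0, 0, -3], [8, 8, 3], [0, 0, 3]].
Row 1: (0)·x + (0)·-1 + (-3)·z = 0
Row 2: (8)·x + (8)·-1 + (3)·z = 0
Row 3: (0)·x + (0)·-1 + (3)·z = 0
Solving gives x = 1, z = 0.
Check: Q·(1, -1, 0) = (-7, 7, 0) = -7·(1, -1, 0).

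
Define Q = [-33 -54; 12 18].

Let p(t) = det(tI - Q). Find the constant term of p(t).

54

p(t) = t^2 + 15t + 54.
The constant term is 54.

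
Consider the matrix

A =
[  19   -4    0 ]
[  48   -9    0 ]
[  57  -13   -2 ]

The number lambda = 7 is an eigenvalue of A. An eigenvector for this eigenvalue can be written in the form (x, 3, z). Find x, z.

1, 2

We need (A - 7I)v = 0.
A - 7I = [[12, -4, 0], [48, -16, 0], [57, -13, -9]].
Row 1: (12)·x + (-4)·3 + (0)·z = 0
Row 2: (48)·x + (-16)·3 + (0)·z = 0
Row 3: (57)·x + (-13)·3 + (-9)·z = 0
Solving gives x = 1, z = 2.
Check: A·(1, 3, 2) = (7, 21, 14) = 7·(1, 3, 2).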